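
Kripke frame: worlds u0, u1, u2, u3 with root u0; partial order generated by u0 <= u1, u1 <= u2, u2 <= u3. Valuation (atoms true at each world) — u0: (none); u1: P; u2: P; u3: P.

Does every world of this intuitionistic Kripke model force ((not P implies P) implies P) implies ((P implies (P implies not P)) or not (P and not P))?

u0 forces ((not P implies P) implies P) implies ((P implies (P implies not P)) or not (P and not P)): every world accessible from u0 that forces (not P implies P) implies P (namely u1, u2, u3) also forces (P implies (P implies not P)) or not (P and not P).
Since the root u0 forces ((not P implies P) implies P) implies ((P implies (P implies not P)) or not (P and not P)) and forcing is persistent (monotone upward), every world forces it.

Yes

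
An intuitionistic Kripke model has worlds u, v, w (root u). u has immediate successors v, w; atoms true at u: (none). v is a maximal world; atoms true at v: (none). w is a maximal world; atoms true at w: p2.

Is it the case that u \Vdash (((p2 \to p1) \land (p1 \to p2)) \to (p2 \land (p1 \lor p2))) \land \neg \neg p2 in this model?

No

u \nVdash (((p2 \to p1) \land (p1 \to p2)) \to (p2 \land (p1 \lor p2))) \land \neg \neg p2 since u fails ((p2 \to p1) \land (p1 \to p2)) \to (p2 \land (p1 \lor p2)).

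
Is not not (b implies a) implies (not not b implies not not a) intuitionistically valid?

Yes

This is the distribution of double negation over implication, which is intuitionistically derivable.
Assume not not (b implies a) and not not b; suppose not a. Then b implies a would give not b (by contraposition), contradicting not not b; so not (b implies a), contradicting not not (b implies a). Hence not not a.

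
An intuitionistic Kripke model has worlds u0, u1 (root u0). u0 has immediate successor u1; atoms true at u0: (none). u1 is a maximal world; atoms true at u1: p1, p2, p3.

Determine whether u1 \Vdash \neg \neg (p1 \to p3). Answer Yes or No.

u1 \Vdash \neg \neg (p1 \to p3): no world accessible from u1 forces \neg (p1 \to p3).

Yes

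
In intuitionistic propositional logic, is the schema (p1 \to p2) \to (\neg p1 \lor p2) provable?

No

This is the material-implication-as-disjunction principle, which is not intuitionistically valid.
A Kripke countermodel: worlds 0, 1; order generated by 0 \le 1; atoms true at each world — 0:{}; 1:{p1,p2}.
0 \nVdash (p1 \to p2) \to (\neg p1 \lor p2): already at 0 itself, 0 \Vdash p1 \to p2 but 0 \nVdash \neg p1 \lor p2.
0 \nVdash \neg p1 \lor p2: neither disjunct is forced at 0.
0 \nVdash \neg p1 since 1 is accessible from 0 and 1 \Vdash p1.
So the root 0 does not force the formula.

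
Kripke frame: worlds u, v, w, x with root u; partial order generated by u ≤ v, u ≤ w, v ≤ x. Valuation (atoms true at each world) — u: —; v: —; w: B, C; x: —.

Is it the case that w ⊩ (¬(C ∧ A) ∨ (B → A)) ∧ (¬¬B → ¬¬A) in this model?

w ⊮ (¬(C ∧ A) ∨ (B → A)) ∧ (¬¬B → ¬¬A) since w fails ¬¬B → ¬¬A.

No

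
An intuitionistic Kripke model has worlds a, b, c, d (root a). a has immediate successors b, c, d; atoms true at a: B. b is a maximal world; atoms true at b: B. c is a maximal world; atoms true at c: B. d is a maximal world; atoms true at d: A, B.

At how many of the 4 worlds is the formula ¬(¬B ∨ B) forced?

0

a: does not force it — a ⊮ ¬(¬B ∨ B) since a is accessible from a and a ⊩ ¬B ∨ B.
b: does not force it — b ⊮ ¬(¬B ∨ B) since b is accessible from b and b ⊩ ¬B ∨ B.
c: does not force it — c ⊮ ¬(¬B ∨ B) since c is accessible from c and c ⊩ ¬B ∨ B.
d: does not force it.
Worlds forcing the formula: { }.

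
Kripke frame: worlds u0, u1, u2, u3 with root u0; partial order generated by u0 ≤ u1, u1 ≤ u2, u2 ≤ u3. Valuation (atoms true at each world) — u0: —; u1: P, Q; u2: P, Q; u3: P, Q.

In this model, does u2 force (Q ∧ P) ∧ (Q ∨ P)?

Yes

u2 ⊩ (Q ∧ P) ∧ (Q ∨ P) since u2 forces both conjuncts.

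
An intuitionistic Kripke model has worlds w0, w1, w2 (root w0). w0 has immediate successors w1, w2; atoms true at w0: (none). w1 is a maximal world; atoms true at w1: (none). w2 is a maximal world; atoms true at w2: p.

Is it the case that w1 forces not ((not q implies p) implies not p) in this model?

w1 does not force not ((not q implies p) implies not p) since w1 is accessible from w1 and w1 forces (not q implies p) implies not p.
w1 forces (not q implies p) implies not p vacuously: no world accessible from w1 forces the antecedent not q implies p.

No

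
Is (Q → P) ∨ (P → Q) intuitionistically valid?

This is the Gödel–Dummett linearity axiom, which is not intuitionistically valid.
A Kripke countermodel: worlds a, b, c; order generated by a ≤ b, a ≤ c; atoms true at each world — a:{}; b:{Q}; c:{P}.
a ⊮ (Q → P) ∨ (P → Q): neither disjunct is forced at a.
a ⊮ Q → P: at the accessible world b, b ⊩ Q but b ⊮ P.
b lacks atom P, so b ⊮ P.
So the root a does not force the formula.

No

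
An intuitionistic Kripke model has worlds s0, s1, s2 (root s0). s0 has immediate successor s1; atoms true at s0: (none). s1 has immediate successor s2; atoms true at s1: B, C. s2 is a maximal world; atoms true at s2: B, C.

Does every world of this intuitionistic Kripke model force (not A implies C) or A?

Not every world: s0 does not force (not A implies C) or A.
s0 does not force (not A implies C) or A: neither disjunct is forced at s0.
s0 does not force not A implies C: already at s0 itself, s0 forces not A but s0 does not force C.
s0 lacks atom C, so s0 does not force C.

No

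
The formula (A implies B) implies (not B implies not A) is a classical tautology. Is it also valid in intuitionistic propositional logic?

This is the forward direction of contraposition, which is intuitionistically derivable.
Assume A implies B and not B. If A held then B would follow, contradicting not B; so not A.

Yes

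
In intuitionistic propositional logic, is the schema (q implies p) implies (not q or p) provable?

No

This is the material-implication-as-disjunction principle, which is not intuitionistically valid.
A Kripke countermodel: worlds w0, w1; order generated by w0 <= w1; atoms true at each world — w0:{}; w1:{p,q}.
w0 does not force (q implies p) implies (not q or p): already at w0 itself, w0 forces q implies p but w0 does not force not q or p.
w0 does not force not q or p: neither disjunct is forced at w0.
w0 does not force not q since w1 is accessible from w0 and w1 forces q.
So the root w0 does not force the formula.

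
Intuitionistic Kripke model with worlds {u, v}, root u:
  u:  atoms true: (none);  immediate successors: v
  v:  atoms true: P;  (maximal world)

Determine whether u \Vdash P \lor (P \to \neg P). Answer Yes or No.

No

u \nVdash P \lor (P \to \neg P): neither disjunct is forced at u.
u lacks atom P, so u \nVdash P.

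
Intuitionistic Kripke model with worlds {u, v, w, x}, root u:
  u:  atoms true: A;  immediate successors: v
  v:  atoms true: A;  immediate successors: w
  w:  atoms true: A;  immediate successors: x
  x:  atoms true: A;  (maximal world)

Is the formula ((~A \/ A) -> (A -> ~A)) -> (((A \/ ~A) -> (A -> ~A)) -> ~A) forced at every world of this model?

u ||- ((~A \/ A) -> (A -> ~A)) -> (((A \/ ~A) -> (A -> ~A)) -> ~A) vacuously: no world accessible from u forces the antecedent (~A \/ A) -> (A -> ~A).
Since the root u forces ((~A \/ A) -> (A -> ~A)) -> (((A \/ ~A) -> (A -> ~A)) -> ~A) and forcing is persistent (monotone upward), every world forces it.

Yes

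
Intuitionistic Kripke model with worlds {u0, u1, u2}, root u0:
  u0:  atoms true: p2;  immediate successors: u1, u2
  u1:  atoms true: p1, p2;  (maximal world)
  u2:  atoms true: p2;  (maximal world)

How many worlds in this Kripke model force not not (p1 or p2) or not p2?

u0: forces it.
u1: forces it.
u2: forces it.
Worlds forcing the formula: {u0, u1, u2}.

3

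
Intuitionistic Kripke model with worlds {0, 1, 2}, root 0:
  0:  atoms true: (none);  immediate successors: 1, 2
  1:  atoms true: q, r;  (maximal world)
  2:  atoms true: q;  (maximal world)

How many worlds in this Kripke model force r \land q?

0: does not force it — 0 \nVdash r \land q since 0 fails r.
1: forces it.
2: does not force it — 2 \nVdash r \land q since 2 fails r.
Worlds forcing the formula: {1}.

1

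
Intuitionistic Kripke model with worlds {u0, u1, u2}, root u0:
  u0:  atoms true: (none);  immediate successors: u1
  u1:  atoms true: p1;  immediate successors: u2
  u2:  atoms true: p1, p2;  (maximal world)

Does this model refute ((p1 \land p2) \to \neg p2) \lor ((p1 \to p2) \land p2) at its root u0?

Yes

u0 \nVdash ((p1 \land p2) \to \neg p2) \lor ((p1 \to p2) \land p2): neither disjunct is forced at u0.
u0 \nVdash (p1 \land p2) \to \neg p2: at the accessible world u2, u2 \Vdash p1 \land p2 but u2 \nVdash \neg p2.
u2 \nVdash \neg p2 since u2 is accessible from u2 and u2 \Vdash p2.
So the root u0 does not force ((p1 \land p2) \to \neg p2) \lor ((p1 \to p2) \land p2); the model is a countermodel.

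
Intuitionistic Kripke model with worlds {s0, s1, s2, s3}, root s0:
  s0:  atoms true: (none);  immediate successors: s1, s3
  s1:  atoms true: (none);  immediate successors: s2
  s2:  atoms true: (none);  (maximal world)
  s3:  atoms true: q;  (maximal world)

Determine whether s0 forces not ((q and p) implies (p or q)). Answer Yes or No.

s0 does not force not ((q and p) implies (p or q)) since s0 is accessible from s0 and s0 forces (q and p) implies (p or q).
s0 forces (q and p) implies (p or q) vacuously: no world accessible from s0 forces the antecedent q and p.

No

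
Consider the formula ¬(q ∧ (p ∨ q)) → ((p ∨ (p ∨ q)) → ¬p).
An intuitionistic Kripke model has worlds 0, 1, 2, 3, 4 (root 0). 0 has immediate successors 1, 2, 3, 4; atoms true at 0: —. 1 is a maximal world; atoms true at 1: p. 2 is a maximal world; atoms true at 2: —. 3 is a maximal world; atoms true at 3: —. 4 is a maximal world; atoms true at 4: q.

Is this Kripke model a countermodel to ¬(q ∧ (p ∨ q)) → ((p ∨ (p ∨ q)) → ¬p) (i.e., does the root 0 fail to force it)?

Yes

0 ⊮ ¬(q ∧ (p ∨ q)) → ((p ∨ (p ∨ q)) → ¬p): at the accessible world 1, 1 ⊩ ¬(q ∧ (p ∨ q)) but 1 ⊮ (p ∨ (p ∨ q)) → ¬p.
1 ⊮ (p ∨ (p ∨ q)) → ¬p: already at 1 itself, 1 ⊩ p ∨ (p ∨ q) but 1 ⊮ ¬p.
1 ⊮ ¬p since 1 is accessible from 1 and 1 ⊩ p.
So the root 0 does not force ¬(q ∧ (p ∨ q)) → ((p ∨ (p ∨ q)) → ¬p); the model is a countermodel.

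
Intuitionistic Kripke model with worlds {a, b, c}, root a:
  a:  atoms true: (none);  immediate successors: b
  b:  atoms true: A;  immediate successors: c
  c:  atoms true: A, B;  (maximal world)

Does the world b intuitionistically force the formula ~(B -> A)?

b ||-/- ~(B -> A) since b is accessible from b and b ||- B -> A.
b ||- B -> A: every world accessible from b that forces B (namely c) also forces A.

No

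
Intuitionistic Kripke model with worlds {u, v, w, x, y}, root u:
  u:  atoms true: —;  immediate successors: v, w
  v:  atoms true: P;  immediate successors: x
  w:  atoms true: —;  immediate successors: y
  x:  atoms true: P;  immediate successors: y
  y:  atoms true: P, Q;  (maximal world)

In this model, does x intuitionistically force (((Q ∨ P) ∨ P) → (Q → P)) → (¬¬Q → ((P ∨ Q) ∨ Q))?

x ⊩ (((Q ∨ P) ∨ P) → (Q → P)) → (¬¬Q → ((P ∨ Q) ∨ Q)): every world accessible from x that forces ((Q ∨ P) ∨ P) → (Q → P) (namely x, y) also forces ¬¬Q → ((P ∨ Q) ∨ Q).

Yes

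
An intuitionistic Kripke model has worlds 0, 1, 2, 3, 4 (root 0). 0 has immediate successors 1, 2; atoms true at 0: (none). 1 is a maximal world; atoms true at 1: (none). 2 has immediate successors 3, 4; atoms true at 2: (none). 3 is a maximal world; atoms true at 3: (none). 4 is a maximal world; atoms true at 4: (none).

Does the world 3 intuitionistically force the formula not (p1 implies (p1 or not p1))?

3 does not force not (p1 implies (p1 or not p1)) since 3 is accessible from 3 and 3 forces p1 implies (p1 or not p1).
3 forces p1 implies (p1 or not p1) vacuously: no world accessible from 3 forces the antecedent p1.

No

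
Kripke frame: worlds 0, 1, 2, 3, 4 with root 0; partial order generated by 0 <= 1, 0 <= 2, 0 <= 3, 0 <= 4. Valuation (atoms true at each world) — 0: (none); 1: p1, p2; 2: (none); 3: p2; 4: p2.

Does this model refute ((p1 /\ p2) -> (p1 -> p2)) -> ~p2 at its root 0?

0 ||-/- ((p1 /\ p2) -> (p1 -> p2)) -> ~p2: already at 0 itself, 0 ||- (p1 /\ p2) -> (p1 -> p2) but 0 ||-/- ~p2.
0 ||-/- ~p2 since 1 is accessible from 0 and 1 ||- p2.
So the root 0 does not force ((p1 /\ p2) -> (p1 -> p2)) -> ~p2; the model is a countermodel.

Yes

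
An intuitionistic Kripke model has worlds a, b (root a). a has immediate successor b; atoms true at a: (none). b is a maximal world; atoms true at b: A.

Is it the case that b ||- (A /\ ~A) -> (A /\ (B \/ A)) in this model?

Yes

b ||- (A /\ ~A) -> (A /\ (B \/ A)) vacuously: no world accessible from b forces the antecedent A /\ ~A.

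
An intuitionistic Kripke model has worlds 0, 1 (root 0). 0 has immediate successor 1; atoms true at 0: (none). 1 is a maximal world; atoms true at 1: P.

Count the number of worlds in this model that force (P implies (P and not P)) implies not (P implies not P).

0: forces it.
1: forces it.
Worlds forcing the formula: {0, 1}.

2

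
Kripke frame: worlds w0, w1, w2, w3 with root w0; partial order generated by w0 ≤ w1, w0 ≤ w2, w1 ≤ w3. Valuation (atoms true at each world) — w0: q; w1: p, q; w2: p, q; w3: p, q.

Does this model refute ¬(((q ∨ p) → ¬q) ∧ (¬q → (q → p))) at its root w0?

No

w0 ⊩ ¬(((q ∨ p) → ¬q) ∧ (¬q → (q → p))): no world accessible from w0 forces ((q ∨ p) → ¬q) ∧ (¬q → (q → p)).
So the root w0 forces ¬(((q ∨ p) → ¬q) ∧ (¬q → (q → p))); the model is not a countermodel.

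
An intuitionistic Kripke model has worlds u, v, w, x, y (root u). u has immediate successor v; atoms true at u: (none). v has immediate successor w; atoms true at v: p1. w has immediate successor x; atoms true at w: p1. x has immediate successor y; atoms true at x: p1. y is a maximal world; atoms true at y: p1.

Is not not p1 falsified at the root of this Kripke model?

u forces not not p1: no world accessible from u forces not p1.
So the root u forces not not p1; the model is not a countermodel.

No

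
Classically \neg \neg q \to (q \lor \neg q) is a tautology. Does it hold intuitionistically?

No

This is a variant of double-negation elimination (deriving excluded middle from double negation), which is not intuitionistically valid.
A Kripke countermodel: worlds w0, w1; order generated by w0 \le w1; atoms true at each world — w0:{}; w1:{q}.
w0 \nVdash \neg \neg q \to (q \lor \neg q): already at w0 itself, w0 \Vdash \neg \neg q but w0 \nVdash q \lor \neg q.
w0 \nVdash q \lor \neg q: neither disjunct is forced at w0.
w0 lacks atom q, so w0 \nVdash q.
So the root w0 does not force the formula.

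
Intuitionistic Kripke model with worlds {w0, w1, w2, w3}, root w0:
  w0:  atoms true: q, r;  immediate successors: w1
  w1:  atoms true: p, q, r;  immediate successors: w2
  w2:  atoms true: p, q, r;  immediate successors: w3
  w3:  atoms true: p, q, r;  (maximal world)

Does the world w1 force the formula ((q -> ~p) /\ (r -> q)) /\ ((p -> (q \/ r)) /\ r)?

No

w1 ||-/- ((q -> ~p) /\ (r -> q)) /\ ((p -> (q \/ r)) /\ r) since w1 fails (q -> ~p) /\ (r -> q).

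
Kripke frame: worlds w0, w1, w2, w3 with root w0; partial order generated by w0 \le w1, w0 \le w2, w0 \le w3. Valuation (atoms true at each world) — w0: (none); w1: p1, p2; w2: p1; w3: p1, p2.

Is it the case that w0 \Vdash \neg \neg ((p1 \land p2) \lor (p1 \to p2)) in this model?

w0 \nVdash \neg \neg ((p1 \land p2) \lor (p1 \to p2)) since w2 is accessible from w0 and w2 \Vdash \neg ((p1 \land p2) \lor (p1 \to p2)).
w2 \Vdash \neg ((p1 \land p2) \lor (p1 \to p2)): no world accessible from w2 forces (p1 \land p2) \lor (p1 \to p2).

No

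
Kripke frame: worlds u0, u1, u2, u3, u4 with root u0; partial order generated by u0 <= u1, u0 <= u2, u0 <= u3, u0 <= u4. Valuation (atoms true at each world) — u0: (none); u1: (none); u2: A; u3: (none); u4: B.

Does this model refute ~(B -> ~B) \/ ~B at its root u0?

u0 ||-/- ~(B -> ~B) \/ ~B: neither disjunct is forced at u0.
u0 ||-/- ~(B -> ~B) since u1 is accessible from u0 and u1 ||- B -> ~B.
u1 ||- B -> ~B vacuously: no world accessible from u1 forces the antecedent B.
So the root u0 does not force ~(B -> ~B) \/ ~B; the model is a countermodel.

Yes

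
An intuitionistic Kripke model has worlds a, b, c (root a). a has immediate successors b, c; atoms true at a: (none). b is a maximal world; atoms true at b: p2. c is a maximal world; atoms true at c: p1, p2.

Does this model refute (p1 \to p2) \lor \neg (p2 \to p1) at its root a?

a \Vdash (p1 \to p2) \lor \neg (p2 \to p1) via the disjunct p1 \to p2.
So the root a forces (p1 \to p2) \lor \neg (p2 \to p1); the model is not a countermodel.

No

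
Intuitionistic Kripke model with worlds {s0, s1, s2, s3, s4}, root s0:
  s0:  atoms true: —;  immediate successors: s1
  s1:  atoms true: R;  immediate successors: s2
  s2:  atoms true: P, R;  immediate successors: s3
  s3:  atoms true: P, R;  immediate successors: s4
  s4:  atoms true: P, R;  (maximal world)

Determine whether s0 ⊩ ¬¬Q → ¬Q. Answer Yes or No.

Yes

s0 ⊩ ¬¬Q → ¬Q vacuously: no world accessible from s0 forces the antecedent ¬¬Q.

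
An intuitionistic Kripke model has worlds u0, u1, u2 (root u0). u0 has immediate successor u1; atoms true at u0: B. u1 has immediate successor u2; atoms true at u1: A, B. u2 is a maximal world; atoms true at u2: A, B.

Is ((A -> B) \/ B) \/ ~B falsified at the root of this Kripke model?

No

u0 ||- ((A -> B) \/ B) \/ ~B via the disjunct (A -> B) \/ B.
So the root u0 forces ((A -> B) \/ B) \/ ~B; the model is not a countermodel.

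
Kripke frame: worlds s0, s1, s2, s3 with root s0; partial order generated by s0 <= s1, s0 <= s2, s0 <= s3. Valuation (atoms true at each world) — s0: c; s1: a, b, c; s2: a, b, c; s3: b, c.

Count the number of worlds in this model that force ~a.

s0: does not force it — s0 ||-/- ~a since s1 is accessible from s0 and s1 ||- a.
s1: does not force it — s1 ||-/- ~a since s1 is accessible from s1 and s1 ||- a.
s2: does not force it.
s3: forces it.
Worlds forcing the formula: {s3}.

1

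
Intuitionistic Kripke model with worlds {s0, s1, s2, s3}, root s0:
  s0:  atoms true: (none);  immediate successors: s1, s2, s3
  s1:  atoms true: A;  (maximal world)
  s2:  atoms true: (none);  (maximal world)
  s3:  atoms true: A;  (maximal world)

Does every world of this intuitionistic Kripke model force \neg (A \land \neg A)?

Yes

s0 \Vdash \neg (A \land \neg A): no world accessible from s0 forces A \land \neg A.
Since the root s0 forces \neg (A \land \neg A) and forcing is persistent (monotone upward), every world forces it.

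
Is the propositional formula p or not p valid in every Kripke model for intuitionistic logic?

This is the law of excluded middle, which is not intuitionistically valid.
A Kripke countermodel: worlds u, v; order generated by u <= v; atoms true at each world — u:{}; v:{p}.
u does not force p or not p: neither disjunct is forced at u.
u lacks atom p, so u does not force p.
So the root u does not force the formula.

No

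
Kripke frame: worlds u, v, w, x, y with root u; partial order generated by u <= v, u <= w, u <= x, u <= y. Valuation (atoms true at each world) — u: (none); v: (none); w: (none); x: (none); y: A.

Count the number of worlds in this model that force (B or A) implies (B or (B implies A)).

u: forces it.
v: forces it.
w: forces it.
x: forces it.
y: forces it.
Worlds forcing the formula: {u, v, w, x, y}.

5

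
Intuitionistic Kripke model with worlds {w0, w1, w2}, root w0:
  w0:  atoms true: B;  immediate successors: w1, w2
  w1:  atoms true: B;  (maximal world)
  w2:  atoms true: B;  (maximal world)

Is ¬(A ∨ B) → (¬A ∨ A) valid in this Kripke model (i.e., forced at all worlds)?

w0 ⊩ ¬(A ∨ B) → (¬A ∨ A) vacuously: no world accessible from w0 forces the antecedent ¬(A ∨ B).
Since the root w0 forces ¬(A ∨ B) → (¬A ∨ A) and forcing is persistent (monotone upward), every world forces it.

Yes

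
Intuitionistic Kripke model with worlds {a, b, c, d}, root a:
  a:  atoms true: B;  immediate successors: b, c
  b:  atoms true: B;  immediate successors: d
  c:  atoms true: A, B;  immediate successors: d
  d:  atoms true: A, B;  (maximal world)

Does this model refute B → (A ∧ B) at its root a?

Yes

a ⊮ B → (A ∧ B): already at a itself, a ⊩ B but a ⊮ A ∧ B.
a ⊮ A ∧ B since a fails A.
So the root a does not force B → (A ∧ B); the model is a countermodel.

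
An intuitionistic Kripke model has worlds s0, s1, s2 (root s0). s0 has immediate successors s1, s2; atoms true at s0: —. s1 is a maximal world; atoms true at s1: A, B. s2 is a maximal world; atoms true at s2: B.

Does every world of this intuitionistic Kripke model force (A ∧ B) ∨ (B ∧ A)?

Not every world: s0 ⊮ (A ∧ B) ∨ (B ∧ A).
s0 ⊮ (A ∧ B) ∨ (B ∧ A): neither disjunct is forced at s0.
s0 ⊮ A ∧ B since s0 fails A.

No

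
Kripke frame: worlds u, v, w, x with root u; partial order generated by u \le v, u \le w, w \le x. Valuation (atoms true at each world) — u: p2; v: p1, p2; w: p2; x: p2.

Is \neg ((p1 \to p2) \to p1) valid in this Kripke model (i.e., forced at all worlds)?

No

Not every world: u \nVdash \neg ((p1 \to p2) \to p1).
u \nVdash \neg ((p1 \to p2) \to p1) since v is accessible from u and v \Vdash (p1 \to p2) \to p1.
v \Vdash (p1 \to p2) \to p1: every world accessible from v that forces p1 \to p2 (namely v) also forces p1.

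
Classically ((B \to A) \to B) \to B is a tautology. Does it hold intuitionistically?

No

This is Peirce's law, which is not intuitionistically valid.
A Kripke countermodel: worlds 0, 1; order generated by 0 \le 1; atoms true at each world — 0:{}; 1:{B}.
0 \nVdash ((B \to A) \to B) \to B: already at 0 itself, 0 \Vdash (B \to A) \to B but 0 \nVdash B.
0 lacks atom B, so 0 \nVdash B.
So the root 0 does not force the formula.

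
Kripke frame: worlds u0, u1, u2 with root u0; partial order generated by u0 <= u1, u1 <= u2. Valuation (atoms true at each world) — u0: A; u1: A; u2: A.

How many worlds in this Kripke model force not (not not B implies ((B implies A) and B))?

u0: does not force it — u0 does not force not (not not B implies ((B implies A) and B)) since u0 is accessible from u0 and u0 forces not not B implies ((B implies A) and B).
u1: does not force it.
u2: does not force it.
Worlds forcing the formula: { }.

0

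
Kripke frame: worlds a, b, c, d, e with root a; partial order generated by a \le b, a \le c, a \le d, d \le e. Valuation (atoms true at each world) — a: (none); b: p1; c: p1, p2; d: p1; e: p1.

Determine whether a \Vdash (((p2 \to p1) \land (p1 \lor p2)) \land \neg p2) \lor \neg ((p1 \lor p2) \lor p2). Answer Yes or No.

No

a \nVdash (((p2 \to p1) \land (p1 \lor p2)) \land \neg p2) \lor \neg ((p1 \lor p2) \lor p2): neither disjunct is forced at a.
a \nVdash ((p2 \to p1) \land (p1 \lor p2)) \land \neg p2 since a fails (p2 \to p1) \land (p1 \lor p2).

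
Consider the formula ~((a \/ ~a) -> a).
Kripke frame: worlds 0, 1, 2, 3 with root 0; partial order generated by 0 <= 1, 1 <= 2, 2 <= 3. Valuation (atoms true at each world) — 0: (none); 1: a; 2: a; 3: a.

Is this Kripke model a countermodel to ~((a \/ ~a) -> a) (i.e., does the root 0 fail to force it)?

0 ||-/- ~((a \/ ~a) -> a) since 0 is accessible from 0 and 0 ||- (a \/ ~a) -> a.
0 ||- (a \/ ~a) -> a: every world accessible from 0 that forces a \/ ~a (namely 1, 2, 3) also forces a.
So the root 0 does not force ~((a \/ ~a) -> a); the model is a countermodel.

Yes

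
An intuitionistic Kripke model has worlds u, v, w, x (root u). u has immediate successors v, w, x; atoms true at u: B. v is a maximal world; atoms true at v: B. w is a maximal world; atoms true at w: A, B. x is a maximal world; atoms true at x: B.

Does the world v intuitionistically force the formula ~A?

Yes

v ||- ~A: no world accessible from v forces A.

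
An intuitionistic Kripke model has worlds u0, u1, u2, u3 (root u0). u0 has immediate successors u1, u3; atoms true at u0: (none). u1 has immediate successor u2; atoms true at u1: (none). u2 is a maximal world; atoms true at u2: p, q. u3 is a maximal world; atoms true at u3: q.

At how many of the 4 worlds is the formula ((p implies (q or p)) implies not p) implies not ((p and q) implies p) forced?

2

u0: does not force it — u0 does not force ((p implies (q or p)) implies not p) implies not ((p and q) implies p): at the accessible world u3, u3 forces (p implies (q or p)) implies not p but u3 does not force not ((p and q) implies p).
u1: forces it.
u2: forces it.
u3: does not force it.
Worlds forcing the formula: {u1, u2}.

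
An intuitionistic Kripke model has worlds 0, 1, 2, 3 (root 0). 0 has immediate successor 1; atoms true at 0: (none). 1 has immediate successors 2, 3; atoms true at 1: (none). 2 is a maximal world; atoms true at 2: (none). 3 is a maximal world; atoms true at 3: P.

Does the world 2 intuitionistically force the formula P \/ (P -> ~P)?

2 ||- P \/ (P -> ~P) via the disjunct P -> ~P.

Yes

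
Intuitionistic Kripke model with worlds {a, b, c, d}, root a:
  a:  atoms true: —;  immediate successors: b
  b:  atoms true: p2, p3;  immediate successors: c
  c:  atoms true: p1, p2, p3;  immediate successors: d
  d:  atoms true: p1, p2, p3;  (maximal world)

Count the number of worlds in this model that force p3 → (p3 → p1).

a: does not force it — a ⊮ p3 → (p3 → p1): at the accessible world b, b ⊩ p3 but b ⊮ p3 → p1.
b: does not force it — b ⊮ p3 → (p3 → p1): already at b itself, b ⊩ p3 but b ⊮ p3 → p1.
c: forces it.
d: forces it.
Worlds forcing the formula: {c, d}.

2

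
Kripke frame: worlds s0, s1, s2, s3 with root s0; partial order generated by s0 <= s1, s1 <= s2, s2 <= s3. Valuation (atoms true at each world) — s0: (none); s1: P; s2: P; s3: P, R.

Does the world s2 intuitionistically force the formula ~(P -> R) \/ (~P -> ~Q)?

s2 ||- ~(P -> R) \/ (~P -> ~Q) via the disjunct ~P -> ~Q.

Yes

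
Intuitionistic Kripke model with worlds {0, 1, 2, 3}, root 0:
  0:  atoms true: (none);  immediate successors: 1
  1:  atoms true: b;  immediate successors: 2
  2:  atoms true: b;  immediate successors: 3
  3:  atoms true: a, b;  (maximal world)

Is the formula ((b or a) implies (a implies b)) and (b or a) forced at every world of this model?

No

Not every world: 0 does not force ((b or a) implies (a implies b)) and (b or a).
0 does not force ((b or a) implies (a implies b)) and (b or a) since 0 fails b or a.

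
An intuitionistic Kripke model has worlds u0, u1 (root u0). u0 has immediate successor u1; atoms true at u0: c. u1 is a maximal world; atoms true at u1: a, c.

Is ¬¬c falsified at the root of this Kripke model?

u0 ⊩ ¬¬c: no world accessible from u0 forces ¬c.
So the root u0 forces ¬¬c; the model is not a countermodel.

No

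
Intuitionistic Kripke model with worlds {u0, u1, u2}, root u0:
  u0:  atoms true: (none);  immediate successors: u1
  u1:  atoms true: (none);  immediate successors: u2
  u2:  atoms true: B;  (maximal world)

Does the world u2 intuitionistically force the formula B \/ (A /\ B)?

u2 ||- B \/ (A /\ B) via the disjunct B.

Yes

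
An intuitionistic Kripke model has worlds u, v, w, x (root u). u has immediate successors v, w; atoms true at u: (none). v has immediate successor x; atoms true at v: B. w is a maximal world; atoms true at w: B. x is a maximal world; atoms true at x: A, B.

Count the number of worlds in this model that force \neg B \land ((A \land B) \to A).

0

u: does not force it — u \nVdash \neg B \land ((A \land B) \to A) since u fails \neg B.
v: does not force it — v \nVdash \neg B \land ((A \land B) \to A) since v fails \neg B.
w: does not force it.
x: does not force it.
Worlds forcing the formula: { }.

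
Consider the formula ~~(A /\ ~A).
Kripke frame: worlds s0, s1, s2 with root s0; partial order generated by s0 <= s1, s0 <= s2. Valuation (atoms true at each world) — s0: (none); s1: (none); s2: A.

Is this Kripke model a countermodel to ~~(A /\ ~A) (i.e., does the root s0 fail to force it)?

Yes

s0 ||-/- ~~(A /\ ~A) since s0 is accessible from s0 and s0 ||- ~(A /\ ~A).
s0 ||- ~(A /\ ~A): no world accessible from s0 forces A /\ ~A.
So the root s0 does not force ~~(A /\ ~A); the model is a countermodel.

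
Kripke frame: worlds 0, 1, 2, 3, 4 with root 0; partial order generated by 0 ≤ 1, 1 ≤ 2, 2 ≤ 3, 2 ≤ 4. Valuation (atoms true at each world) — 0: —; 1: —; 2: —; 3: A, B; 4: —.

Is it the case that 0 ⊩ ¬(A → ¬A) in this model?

0 ⊮ ¬(A → ¬A) since 4 is accessible from 0 and 4 ⊩ A → ¬A.
4 ⊩ A → ¬A vacuously: no world accessible from 4 forces the antecedent A.

No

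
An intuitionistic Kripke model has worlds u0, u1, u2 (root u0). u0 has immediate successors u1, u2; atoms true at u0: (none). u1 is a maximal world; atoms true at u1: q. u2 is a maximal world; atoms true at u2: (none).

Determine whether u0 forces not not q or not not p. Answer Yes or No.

No

u0 does not force not not q or not not p: neither disjunct is forced at u0.
u0 does not force not not q since u2 is accessible from u0 and u2 forces not q.
u2 forces not q: no world accessible from u2 forces q.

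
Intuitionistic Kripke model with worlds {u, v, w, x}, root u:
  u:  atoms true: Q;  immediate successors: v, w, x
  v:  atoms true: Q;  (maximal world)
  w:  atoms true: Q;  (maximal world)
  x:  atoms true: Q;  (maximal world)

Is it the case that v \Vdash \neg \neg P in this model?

No

v \nVdash \neg \neg P since v is accessible from v and v \Vdash \neg P.
v \Vdash \neg P: no world accessible from v forces P.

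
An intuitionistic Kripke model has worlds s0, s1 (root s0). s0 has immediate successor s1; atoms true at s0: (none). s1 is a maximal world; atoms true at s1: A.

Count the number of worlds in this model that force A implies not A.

s0: does not force it — s0 does not force A implies not A: at the accessible world s1, s1 forces A but s1 does not force not A.
s1: does not force it — s1 does not force A implies not A: already at s1 itself, s1 forces A but s1 does not force not A.
Worlds forcing the formula: { }.

0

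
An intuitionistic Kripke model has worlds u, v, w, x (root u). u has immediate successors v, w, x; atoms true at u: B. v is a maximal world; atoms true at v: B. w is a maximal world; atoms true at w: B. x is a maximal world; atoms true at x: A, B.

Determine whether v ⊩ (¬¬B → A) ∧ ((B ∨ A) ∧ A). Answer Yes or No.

No

v ⊮ (¬¬B → A) ∧ ((B ∨ A) ∧ A) since v fails ¬¬B → A.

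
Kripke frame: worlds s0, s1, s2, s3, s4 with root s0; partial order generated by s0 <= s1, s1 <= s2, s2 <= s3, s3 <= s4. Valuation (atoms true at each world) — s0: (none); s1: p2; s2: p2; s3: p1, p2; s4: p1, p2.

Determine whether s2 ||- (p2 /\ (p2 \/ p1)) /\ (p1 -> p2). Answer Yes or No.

Yes

s2 ||- (p2 /\ (p2 \/ p1)) /\ (p1 -> p2) since s2 forces both conjuncts.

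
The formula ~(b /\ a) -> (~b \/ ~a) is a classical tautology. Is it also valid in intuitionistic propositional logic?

No

This is the constructively invalid direction of De Morgan's law for conjunction, which is not intuitionistically valid.
A Kripke countermodel: worlds 0, 1, 2; order generated by 0 <= 1, 0 <= 2; atoms true at each world — 0:{}; 1:{b}; 2:{a}.
0 ||-/- ~(b /\ a) -> (~b \/ ~a): already at 0 itself, 0 ||- ~(b /\ a) but 0 ||-/- ~b \/ ~a.
0 ||-/- ~b \/ ~a: neither disjunct is forced at 0.
0 ||-/- ~b since 1 is accessible from 0 and 1 ||- b.
So the root 0 does not force the formula.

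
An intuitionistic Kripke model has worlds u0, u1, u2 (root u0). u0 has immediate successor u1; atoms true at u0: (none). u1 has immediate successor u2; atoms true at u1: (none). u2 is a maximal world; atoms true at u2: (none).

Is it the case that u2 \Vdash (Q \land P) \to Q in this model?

Yes

u2 \Vdash (Q \land P) \to Q vacuously: no world accessible from u2 forces the antecedent Q \land P.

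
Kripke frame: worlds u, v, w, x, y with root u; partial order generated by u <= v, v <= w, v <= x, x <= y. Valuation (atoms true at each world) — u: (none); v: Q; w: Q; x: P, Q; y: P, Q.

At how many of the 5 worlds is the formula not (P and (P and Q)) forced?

u: does not force it — u does not force not (P and (P and Q)) since x is accessible from u and x forces P and (P and Q).
v: does not force it — v does not force not (P and (P and Q)) since x is accessible from v and x forces P and (P and Q).
w: forces it.
x: does not force it — x does not force not (P and (P and Q)) since x is accessible from x and x forces P and (P and Q).
y: does not force it.
Worlds forcing the formula: {w}.

1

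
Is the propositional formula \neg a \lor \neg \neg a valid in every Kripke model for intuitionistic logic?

No

This is the weak law of excluded middle, which is not intuitionistically valid.
A Kripke countermodel: worlds u0, u1, u2; order generated by u0 \le u1, u0 \le u2; atoms true at each world — u0:{}; u1:{a}; u2:{}.
u0 \nVdash \neg a \lor \neg \neg a: neither disjunct is forced at u0.
u0 \nVdash \neg a since u1 is accessible from u0 and u1 \Vdash a.
So the root u0 does not force the formula.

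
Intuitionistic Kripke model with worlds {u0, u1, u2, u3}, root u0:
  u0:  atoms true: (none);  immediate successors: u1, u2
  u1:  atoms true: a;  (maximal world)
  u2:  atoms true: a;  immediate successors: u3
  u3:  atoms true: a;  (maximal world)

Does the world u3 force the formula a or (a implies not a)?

u3 forces a or (a implies not a) via the disjunct a.

Yes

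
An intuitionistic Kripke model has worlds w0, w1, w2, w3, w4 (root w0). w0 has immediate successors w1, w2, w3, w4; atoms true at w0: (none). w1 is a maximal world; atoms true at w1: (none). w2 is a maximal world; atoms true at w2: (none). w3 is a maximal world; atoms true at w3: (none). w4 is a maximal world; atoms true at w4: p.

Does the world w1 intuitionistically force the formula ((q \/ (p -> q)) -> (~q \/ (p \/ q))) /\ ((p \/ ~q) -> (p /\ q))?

No

w1 ||-/- ((q \/ (p -> q)) -> (~q \/ (p \/ q))) /\ ((p \/ ~q) -> (p /\ q)) since w1 fails (p \/ ~q) -> (p /\ q).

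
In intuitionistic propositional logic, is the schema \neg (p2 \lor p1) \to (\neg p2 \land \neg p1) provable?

This is a constructively valid De Morgan direction (negated disjunction to conjunction of negations), which is intuitionistically derivable.
From \neg (p2 \lor p1): if p2 held then p2 \lor p1 would, contradiction — so \neg p2; similarly \neg p1.

Yes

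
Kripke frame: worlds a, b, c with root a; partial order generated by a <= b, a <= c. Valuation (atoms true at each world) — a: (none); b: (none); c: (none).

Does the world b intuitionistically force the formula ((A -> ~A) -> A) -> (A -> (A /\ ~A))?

b ||- ((A -> ~A) -> A) -> (A -> (A /\ ~A)) vacuously: no world accessible from b forces the antecedent (A -> ~A) -> A.

Yes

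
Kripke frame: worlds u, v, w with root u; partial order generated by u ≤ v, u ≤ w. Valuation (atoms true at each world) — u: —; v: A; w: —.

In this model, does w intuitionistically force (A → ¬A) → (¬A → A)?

No

w ⊮ (A → ¬A) → (¬A → A): already at w itself, w ⊩ A → ¬A but w ⊮ ¬A → A.
w ⊮ ¬A → A: already at w itself, w ⊩ ¬A but w ⊮ A.
w lacks atom A, so w ⊮ A.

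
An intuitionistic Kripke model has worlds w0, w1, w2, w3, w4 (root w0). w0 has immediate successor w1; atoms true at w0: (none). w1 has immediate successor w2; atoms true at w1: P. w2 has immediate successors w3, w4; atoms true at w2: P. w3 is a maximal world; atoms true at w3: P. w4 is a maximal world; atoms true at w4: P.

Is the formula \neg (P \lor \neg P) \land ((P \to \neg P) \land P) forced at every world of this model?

Not every world: w0 \nVdash \neg (P \lor \neg P) \land ((P \to \neg P) \land P).
w0 \nVdash \neg (P \lor \neg P) \land ((P \to \neg P) \land P) since w0 fails \neg (P \lor \neg P).

No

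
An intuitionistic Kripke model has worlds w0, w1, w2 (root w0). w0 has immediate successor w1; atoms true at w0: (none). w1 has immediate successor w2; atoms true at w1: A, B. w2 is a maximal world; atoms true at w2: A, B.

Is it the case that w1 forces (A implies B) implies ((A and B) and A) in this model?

w1 forces (A implies B) implies ((A and B) and A): every world accessible from w1 that forces A implies B (namely w1, w2) also forces (A and B) and A.

Yes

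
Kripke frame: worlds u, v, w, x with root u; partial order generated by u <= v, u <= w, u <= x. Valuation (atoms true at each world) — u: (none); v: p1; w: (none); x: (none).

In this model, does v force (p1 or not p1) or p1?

v forces (p1 or not p1) or p1 via the disjunct p1 or not p1.

Yes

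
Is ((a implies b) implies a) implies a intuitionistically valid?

No

This is Peirce's law, which is not intuitionistically valid.
A Kripke countermodel: worlds u0, u1; order generated by u0 <= u1; atoms true at each world — u0:{}; u1:{a}.
u0 does not force ((a implies b) implies a) implies a: already at u0 itself, u0 forces (a implies b) implies a but u0 does not force a.
u0 lacks atom a, so u0 does not force a.
So the root u0 does not force the formula.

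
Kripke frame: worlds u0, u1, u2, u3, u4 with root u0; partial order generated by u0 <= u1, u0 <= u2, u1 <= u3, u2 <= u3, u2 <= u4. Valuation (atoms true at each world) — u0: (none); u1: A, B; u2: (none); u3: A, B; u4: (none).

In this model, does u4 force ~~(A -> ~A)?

u4 ||- ~~(A -> ~A): no world accessible from u4 forces ~(A -> ~A).

Yes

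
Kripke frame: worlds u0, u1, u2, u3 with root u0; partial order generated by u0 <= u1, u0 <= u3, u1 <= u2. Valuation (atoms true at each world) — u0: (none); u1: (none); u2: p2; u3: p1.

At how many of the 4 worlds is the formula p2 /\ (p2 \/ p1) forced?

1

u0: does not force it — u0 ||-/- p2 /\ (p2 \/ p1) since u0 fails p2.
u1: does not force it — u1 ||-/- p2 /\ (p2 \/ p1) since u1 fails p2.
u2: forces it.
u3: does not force it — u3 ||-/- p2 /\ (p2 \/ p1) since u3 fails p2.
Worlds forcing the formula: {u2}.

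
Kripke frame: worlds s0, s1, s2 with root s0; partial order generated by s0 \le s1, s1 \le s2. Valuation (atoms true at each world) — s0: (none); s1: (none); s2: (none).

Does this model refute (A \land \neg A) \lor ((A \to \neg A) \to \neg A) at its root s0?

s0 \Vdash (A \land \neg A) \lor ((A \to \neg A) \to \neg A) via the disjunct (A \to \neg A) \to \neg A.
So the root s0 forces (A \land \neg A) \lor ((A \to \neg A) \to \neg A); the model is not a countermodel.

No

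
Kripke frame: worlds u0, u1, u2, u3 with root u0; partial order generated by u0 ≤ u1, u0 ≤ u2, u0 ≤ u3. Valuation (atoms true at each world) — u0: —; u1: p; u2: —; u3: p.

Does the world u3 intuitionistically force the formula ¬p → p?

Yes

u3 ⊩ ¬p → p vacuously: no world accessible from u3 forces the antecedent ¬p.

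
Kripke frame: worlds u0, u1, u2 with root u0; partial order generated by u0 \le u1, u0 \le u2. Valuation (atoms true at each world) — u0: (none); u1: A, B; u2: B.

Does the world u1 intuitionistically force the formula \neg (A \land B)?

u1 \nVdash \neg (A \land B) since u1 is accessible from u1 and u1 \Vdash A \land B.
u1 \Vdash A \land B since u1 forces both conjuncts.

No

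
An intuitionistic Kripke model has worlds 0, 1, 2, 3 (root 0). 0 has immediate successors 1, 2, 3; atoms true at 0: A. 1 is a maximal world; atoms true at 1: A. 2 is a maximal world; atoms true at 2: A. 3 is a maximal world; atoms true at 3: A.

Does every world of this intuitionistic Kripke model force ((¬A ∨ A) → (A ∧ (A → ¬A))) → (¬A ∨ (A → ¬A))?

0 ⊩ ((¬A ∨ A) → (A ∧ (A → ¬A))) → (¬A ∨ (A → ¬A)) vacuously: no world accessible from 0 forces the antecedent (¬A ∨ A) → (A ∧ (A → ¬A)).
Since the root 0 forces ((¬A ∨ A) → (A ∧ (A → ¬A))) → (¬A ∨ (A → ¬A)) and forcing is persistent (monotone upward), every world forces it.

Yes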